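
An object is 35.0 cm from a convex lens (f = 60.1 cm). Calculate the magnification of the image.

m = +2.39

1/d_i = 1/f − 1/d_o = 1/(60.10) − 1/(35.0) = -0.01193, so d_i = -83.80 cm.
m = −d_i/d_o = −(-83.80)/(35.0) = +2.39.
The image is virtual, upright and enlarged, on the same side as the object.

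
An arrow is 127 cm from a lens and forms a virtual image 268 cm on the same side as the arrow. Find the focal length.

Virtual image ⇒ d_i = −268 cm.
1/f = 1/d_o + 1/d_i = 1/(127) + 1/(-268) = 0.004143, so f = 241 cm.
Since f is positive, the lens is converging.

f = 241 cm (converging)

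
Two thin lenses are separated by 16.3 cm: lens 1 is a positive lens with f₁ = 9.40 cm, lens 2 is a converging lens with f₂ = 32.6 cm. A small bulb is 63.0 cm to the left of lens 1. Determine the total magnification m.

m = -0.209

Lens 1: 1/d_i1 = 1/(9.40) − 1/(63.0) = 0.09051, so d_i1 = 11.05 cm; m₁ = −d_i1/d_o1 = -0.1754.
d_o2 = 16.3 − (11.05) = 5.250 cm.
Lens 2: 1/d_i2 = 1/(32.6) − 1/(5.250) = -0.1598, so d_i2 = -6.258 cm; m₂ = −d_i2/d_o2 = +1.192.
m = m₁·m₂ = (-0.1754)(+1.192) = -0.209.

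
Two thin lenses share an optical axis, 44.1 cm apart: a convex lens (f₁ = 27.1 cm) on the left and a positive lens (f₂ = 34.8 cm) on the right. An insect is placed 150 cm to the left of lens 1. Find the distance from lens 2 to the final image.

16.1 cm

Lens 1: 1/d_i1 = 1/f₁ − 1/d_o1 = 1/(27.1) − 1/(150) = 0.03023, so d_i1 = 33.08 cm.
The intermediate image is 33.08 cm to the right of lens 1, which is 44.1 − (33.08) = 11.02 cm to the left of lens 2, so d_o2 = +11.02 cm.
Lens 2: 1/d_i2 = 1/f₂ − 1/d_o2 = 1/(34.8) − 1/(11.02) = -0.06201, so d_i2 = -16.1 cm.
The final image is virtual, 16.1 cm to the left of lens 2 (overall magnification ≈ -0.32).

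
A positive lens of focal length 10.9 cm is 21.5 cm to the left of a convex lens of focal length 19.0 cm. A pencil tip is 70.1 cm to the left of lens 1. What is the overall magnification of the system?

Lens 1: 1/d_i1 = 1/(10.9) − 1/(70.1) = 0.07748, so d_i1 = 12.91 cm; m₁ = −d_i1/d_o1 = -0.1842.
d_o2 = 21.5 − (12.91) = 8.590 cm.
Lens 2: 1/d_i2 = 1/(19.0) − 1/(8.590) = -0.06378, so d_i2 = -15.68 cm; m₂ = −d_i2/d_o2 = +1.825.
m = m₁·m₂ = (-0.1842)(+1.825) = -0.336.

m = -0.336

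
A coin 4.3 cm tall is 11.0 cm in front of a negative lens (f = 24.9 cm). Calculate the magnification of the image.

For a negative lens, f = -24.9 cm.
1/d_i = 1/f − 1/d_o = 1/(-24.90) − 1/(11.0) = -0.1311, so d_i = -7.630 cm.
m = −d_i/d_o = −(-7.630)/(11.0) = +0.694.
The image is virtual, upright and reduced, on the same side as the object.

m = +0.694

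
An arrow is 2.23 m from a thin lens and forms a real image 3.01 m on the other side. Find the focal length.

f = 1.28 m (converging)

Real image ⇒ d_i = +3.01 m.
1/f = 1/d_o + 1/d_i = 1/(2.23) + 1/(3.01) = 0.7807, so f = 1.28 m.
Since f is positive, the thin lens is converging.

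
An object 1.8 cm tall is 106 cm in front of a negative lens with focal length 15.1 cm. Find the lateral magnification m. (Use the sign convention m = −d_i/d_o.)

For a negative lens, f = -15.1 cm.
1/d_i = 1/f − 1/d_o = 1/(-15.10) − 1/(106) = -0.07566, so d_i = -13.22 cm.
m = −d_i/d_o = −(-13.22)/(106) = +0.125.
The image is virtual, upright and reduced, on the same side as the object.

m = +0.125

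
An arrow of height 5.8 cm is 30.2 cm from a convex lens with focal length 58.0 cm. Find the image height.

12.1 cm

1/d_i = 1/f − 1/d_o = 1/(58.00) − 1/(30.2) = -0.01587, so d_i = -63.01 cm.
m = −d_i/d_o = +2.086.
|h_i| = |m|·h_o = 2.086 × 5.8 = 12.1 cm. The image is virtual, upright and enlarged, on the same side as the object.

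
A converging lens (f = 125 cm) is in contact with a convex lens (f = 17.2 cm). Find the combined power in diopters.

P₁ = 1/f₁ = 1/(1.25 m) = +0.8000 D; P₂ = 1/f₂ = 1/(0.172 m) = +5.814 D.
For thin lenses in contact, P = P₁ + P₂ = (+0.8000) + (+5.814) = +6.61 D.

P = +6.61 D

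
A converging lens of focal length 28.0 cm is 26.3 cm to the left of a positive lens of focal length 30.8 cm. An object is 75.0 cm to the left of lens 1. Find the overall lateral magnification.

m = -0.373

Lens 1: 1/d_i1 = 1/(28.0) − 1/(75.0) = 0.02238, so d_i1 = 44.68 cm; m₁ = −d_i1/d_o1 = -0.5957.
d_o2 = 26.3 − (44.68) = -18.38 cm (virtual object).
Lens 2: 1/d_i2 = 1/(30.8) − 1/(-18.38) = 0.08687, so d_i2 = 11.51 cm; m₂ = −d_i2/d_o2 = +0.6263.
m = m₁·m₂ = (-0.5957)(+0.6263) = -0.373.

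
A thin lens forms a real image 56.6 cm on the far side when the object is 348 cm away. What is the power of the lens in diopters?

P = +2.05 D

d_i = +56.6 cm.
1/f = 1/d_o + 1/d_i = 1/(348) + 1/(56.6) = 0.02054 cm⁻¹.
f = 48.68 cm = 0.4868 m, so P = 1/f = +2.05 D.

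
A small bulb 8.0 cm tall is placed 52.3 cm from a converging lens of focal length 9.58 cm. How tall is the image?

1/d_i = 1/f − 1/d_o = 1/(9.580) − 1/(52.3) = 0.08526, so d_i = 11.73 cm.
m = −d_i/d_o = -0.2243.
|h_i| = |m|·h_o = 0.2243 × 8.0 = 1.79 cm. The image is real, inverted and reduced, on the far side of the lens.

1.79 cm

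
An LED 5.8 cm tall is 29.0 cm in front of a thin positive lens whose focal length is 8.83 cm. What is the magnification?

1/d_i = 1/f − 1/d_o = 1/(8.830) − 1/(29.0) = 0.07877, so d_i = 12.70 cm.
m = −d_i/d_o = −(12.70)/(29.0) = -0.438.
The image is real, inverted and reduced, on the far side of the lens.

m = -0.438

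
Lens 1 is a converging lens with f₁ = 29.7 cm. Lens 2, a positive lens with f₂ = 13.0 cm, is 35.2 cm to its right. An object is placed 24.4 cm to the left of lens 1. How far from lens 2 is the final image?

14.1 cm

Lens 1: 1/d_i1 = 1/f₁ − 1/d_o1 = 1/(29.7) − 1/(24.4) = -0.007314, so d_i1 = -136.7 cm.
The intermediate image is 136.7 cm to the left of lens 1 (virtual), which is 35.2 − (-136.7) = 171.9 cm to the left of lens 2, so d_o2 = +171.9 cm.
Lens 2: 1/d_i2 = 1/f₂ − 1/d_o2 = 1/(13.0) − 1/(171.9) = 0.07111, so d_i2 = 14.1 cm.
The final image is real, 14.1 cm to the right of lens 2 (overall magnification ≈ -0.46).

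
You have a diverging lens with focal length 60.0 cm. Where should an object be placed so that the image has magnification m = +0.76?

18.9 cm

For a diverging lens, f = -60.0 cm.
m = −d_i/d_o ⇒ d_i = −m·d_o.
1/f = 1/d_o + 1/d_i = 1/d_o − 1/(m·d_o) = (1 − 1/m)/d_o, so d_o = f(1 − 1/m) = (-60.00)(1 − 1/(+0.76)) = 18.9 cm.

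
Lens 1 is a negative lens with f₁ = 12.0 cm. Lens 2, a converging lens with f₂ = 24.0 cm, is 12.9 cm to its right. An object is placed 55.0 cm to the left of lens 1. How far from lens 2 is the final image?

437 cm

Lens 1 is diverging, so f₁ = −12.0 cm.
Lens 1: 1/d_i1 = 1/f₁ − 1/d_o1 = 1/(-12.0) − 1/(55.0) = -0.1015, so d_i1 = -9.851 cm.
The intermediate image is 9.851 cm to the left of lens 1 (virtual), which is 12.9 − (-9.851) = 22.75 cm to the left of lens 2, so d_o2 = +22.75 cm.
Lens 2: 1/d_i2 = 1/f₂ − 1/d_o2 = 1/(24.0) − 1/(22.75) = -0.002289, so d_i2 = -437 cm.
The final image is virtual, 437 cm to the left of lens 2 (overall magnification ≈ 3.4).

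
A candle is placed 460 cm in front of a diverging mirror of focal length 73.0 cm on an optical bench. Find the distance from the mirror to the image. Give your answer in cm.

63.0 cm

For a diverging mirror, f = -73.0 cm.
Mirror equation: 1/q = 1/f − 1/p = 1/(-73.00) − 1/(460) = -0.01370 − 0.002174 = -0.01587, so q = -63.0 cm.
The image is virtual, upright and reduced, behind the mirror.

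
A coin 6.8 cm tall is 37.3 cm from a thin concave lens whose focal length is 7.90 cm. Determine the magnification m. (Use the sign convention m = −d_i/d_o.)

For a concave lens, f = -7.90 cm.
1/d_i = 1/f − 1/d_o = 1/(-7.900) − 1/(37.3) = -0.1534, so d_i = -6.519 cm.
m = −d_i/d_o = −(-6.519)/(37.3) = +0.175.
The image is virtual, upright and reduced, on the same side as the object.

m = +0.175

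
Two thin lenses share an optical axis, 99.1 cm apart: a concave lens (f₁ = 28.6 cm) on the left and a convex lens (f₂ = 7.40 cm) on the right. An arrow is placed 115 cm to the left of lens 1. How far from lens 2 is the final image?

7.88 cm

Lens 1 is diverging, so f₁ = −28.6 cm.
Lens 1: 1/d_i1 = 1/f₁ − 1/d_o1 = 1/(-28.6) − 1/(115) = -0.04366, so d_i1 = -22.90 cm.
The intermediate image is 22.90 cm to the left of lens 1 (virtual), which is 99.1 − (-22.90) = 122.0 cm to the left of lens 2, so d_o2 = +122.0 cm.
Lens 2: 1/d_i2 = 1/f₂ − 1/d_o2 = 1/(7.40) − 1/(122.0) = 0.1269, so d_i2 = 7.88 cm.
The final image is real, 7.88 cm to the right of lens 2 (overall magnification ≈ -0.013).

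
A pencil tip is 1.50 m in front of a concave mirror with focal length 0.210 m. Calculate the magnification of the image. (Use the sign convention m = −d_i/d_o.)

m = -0.163

1/d_i = 1/f − 1/d_o = 1/(0.2100) − 1/(1.50) = 4.095, so d_i = 0.2442 m.
m = −d_i/d_o = −(0.2442)/(1.50) = -0.163.
The image is real, inverted and reduced, in front of the mirror.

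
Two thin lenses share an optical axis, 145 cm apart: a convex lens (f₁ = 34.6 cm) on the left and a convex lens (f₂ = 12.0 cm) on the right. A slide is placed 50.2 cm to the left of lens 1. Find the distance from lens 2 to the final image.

Lens 1: 1/d_i1 = 1/f₁ − 1/d_o1 = 1/(34.6) − 1/(50.2) = 0.008981, so d_i1 = 111.3 cm.
The intermediate image is 111.3 cm to the right of lens 1, which is 145 − (111.3) = 33.70 cm to the left of lens 2, so d_o2 = +33.70 cm.
Lens 2: 1/d_i2 = 1/f₂ − 1/d_o2 = 1/(12.0) − 1/(33.70) = 0.05366, so d_i2 = 18.6 cm.
The final image is real, 18.6 cm to the right of lens 2 (overall magnification ≈ 1.2).

18.6 cm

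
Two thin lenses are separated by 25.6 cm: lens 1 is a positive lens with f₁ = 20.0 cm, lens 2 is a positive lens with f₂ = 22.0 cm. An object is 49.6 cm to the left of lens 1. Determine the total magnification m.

Lens 1: 1/d_i1 = 1/(20.0) − 1/(49.6) = 0.02984, so d_i1 = 33.51 cm; m₁ = −d_i1/d_o1 = -0.6756.
d_o2 = 25.6 − (33.51) = -7.910 cm (virtual object).
Lens 2: 1/d_i2 = 1/(22.0) − 1/(-7.910) = 0.1719, so d_i2 = 5.818 cm; m₂ = −d_i2/d_o2 = +0.7355.
m = m₁·m₂ = (-0.6756)(+0.7355) = -0.497.

m = -0.497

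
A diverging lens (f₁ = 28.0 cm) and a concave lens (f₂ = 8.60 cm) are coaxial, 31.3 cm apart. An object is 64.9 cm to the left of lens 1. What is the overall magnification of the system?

f₁ = −28.0 cm (diverging).
Lens 1: 1/d_i1 = 1/(-28.0) − 1/(64.9) = -0.05112, so d_i1 = -19.56 cm; m₁ = −d_i1/d_o1 = +0.3014.
d_o2 = 31.3 − (-19.56) = 50.86 cm.
f₂ = −8.60 cm (diverging).
Lens 2: 1/d_i2 = 1/(-8.60) − 1/(50.86) = -0.1359, so d_i2 = -7.356 cm; m₂ = −d_i2/d_o2 = +0.1446.
m = m₁·m₂ = (+0.3014)(+0.1446) = +0.0436.

m = +0.0436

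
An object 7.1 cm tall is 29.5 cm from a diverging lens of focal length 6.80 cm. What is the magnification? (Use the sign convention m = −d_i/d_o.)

For a diverging lens, f = -6.80 cm.
1/d_i = 1/f − 1/d_o = 1/(-6.800) − 1/(29.5) = -0.1810, so d_i = -5.526 cm.
m = −d_i/d_o = −(-5.526)/(29.5) = +0.187.
The image is virtual, upright and reduced, on the same side as the object.

m = +0.187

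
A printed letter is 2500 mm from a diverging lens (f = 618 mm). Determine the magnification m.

For a diverging lens, f = -618 mm.
1/d_i = 1/f − 1/d_o = 1/(-618.0) − 1/(2500) = -0.002018, so d_i = -495.5 mm.
m = −d_i/d_o = −(-495.5)/(2500) = +0.198.
The image is virtual, upright and reduced, on the same side as the object.

m = +0.198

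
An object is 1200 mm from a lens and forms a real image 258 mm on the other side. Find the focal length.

f = 212 mm (converging)

Real image ⇒ d_i = +258 mm.
1/f = 1/d_o + 1/d_i = 1/(1200) + 1/(258) = 0.004709, so f = 212 mm.
Since f is positive, the lens is converging.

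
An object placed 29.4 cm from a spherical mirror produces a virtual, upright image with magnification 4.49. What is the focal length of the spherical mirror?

m = −d_i/d_o ⇒ d_i = −m·d_o = −(+4.49)·(29.4) = -132.0 cm.
1/f = 1/d_o + 1/d_i = 1/(29.4) + 1/(-132.0) = 0.02644, so f = 37.8 cm.
Since f is positive, the spherical mirror is concave.

f = 37.8 cm (concave)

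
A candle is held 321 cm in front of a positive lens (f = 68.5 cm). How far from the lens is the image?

87.1 cm

Thin-lens equation: 1/s_i = 1/f − 1/s_o = 1/(68.50) − 1/(321) = 0.01460 − 0.003115 = 0.01148, so s_i = 87.1 cm.
The image is real, inverted and reduced, on the far side of the lens.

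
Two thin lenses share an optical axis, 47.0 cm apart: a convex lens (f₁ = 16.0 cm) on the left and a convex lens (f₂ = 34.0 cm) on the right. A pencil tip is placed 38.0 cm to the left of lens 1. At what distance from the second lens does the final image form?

45.0 cm

Lens 1: 1/d_i1 = 1/f₁ − 1/d_o1 = 1/(16.0) − 1/(38.0) = 0.03618, so d_i1 = 27.64 cm.
The intermediate image is 27.64 cm to the right of lens 1, which is 47.0 − (27.64) = 19.36 cm to the left of lens 2, so d_o2 = +19.36 cm.
Lens 2: 1/d_i2 = 1/f₂ − 1/d_o2 = 1/(34.0) − 1/(19.36) = -0.02224, so d_i2 = -45.0 cm.
The final image is virtual, 45.0 cm to the left of lens 2 (overall magnification ≈ -1.7).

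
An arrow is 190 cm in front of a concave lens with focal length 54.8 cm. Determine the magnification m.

m = +0.224

For a concave lens, f = -54.8 cm.
1/d_i = 1/f − 1/d_o = 1/(-54.80) − 1/(190) = -0.02351, so d_i = -42.53 cm.
m = −d_i/d_o = −(-42.53)/(190) = +0.224.
The image is virtual, upright and reduced, on the same side as the object.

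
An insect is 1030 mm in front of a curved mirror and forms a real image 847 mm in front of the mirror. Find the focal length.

Real image ⇒ d_i = +847 mm.
1/f = 1/d_o + 1/d_i = 1/(1030) + 1/(847) = 0.002152, so f = 465 mm.
Since f is positive, the curved mirror is concave.

f = 465 mm (concave)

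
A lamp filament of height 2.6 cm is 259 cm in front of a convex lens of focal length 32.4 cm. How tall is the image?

1/d_i = 1/f − 1/d_o = 1/(32.40) − 1/(259) = 0.02700, so d_i = 37.03 cm.
m = −d_i/d_o = -0.1430.
|h_i| = |m|·h_o = 0.1430 × 2.6 = 0.372 cm. The image is real, inverted and reduced, on the far side of the lens.

0.372 cm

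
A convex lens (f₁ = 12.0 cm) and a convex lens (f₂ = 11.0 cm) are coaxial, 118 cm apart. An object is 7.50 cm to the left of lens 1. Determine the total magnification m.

Lens 1: 1/d_i1 = 1/(12.0) − 1/(7.50) = -0.05000, so d_i1 = -20.00 cm; m₁ = −d_i1/d_o1 = +2.667.
d_o2 = 118 − (-20.00) = 138.0 cm.
Lens 2: 1/d_i2 = 1/(11.0) − 1/(138.0) = 0.08366, so d_i2 = 11.95 cm; m₂ = −d_i2/d_o2 = -0.08661.
m = m₁·m₂ = (+2.667)(-0.08661) = -0.231.

m = -0.231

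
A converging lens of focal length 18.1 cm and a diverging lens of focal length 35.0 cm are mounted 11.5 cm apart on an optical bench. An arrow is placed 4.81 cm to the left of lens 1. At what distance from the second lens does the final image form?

11.9 cm

Lens 1: 1/d_i1 = 1/f₁ − 1/d_o1 = 1/(18.1) − 1/(4.81) = -0.1527, so d_i1 = -6.551 cm.
The intermediate image is 6.551 cm to the left of lens 1 (virtual), which is 11.5 − (-6.551) = 18.05 cm to the left of lens 2, so d_o2 = +18.05 cm.
Lens 2 is diverging, so f₂ = −35.0 cm.
Lens 2: 1/d_i2 = 1/f₂ − 1/d_o2 = 1/(-35.0) − 1/(18.05) = -0.08397, so d_i2 = -11.9 cm.
The final image is virtual, 11.9 cm to the left of lens 2 (overall magnification ≈ 0.90).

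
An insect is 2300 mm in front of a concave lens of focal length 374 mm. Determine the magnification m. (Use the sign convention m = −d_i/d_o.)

For a concave lens, f = -374 mm.
1/d_i = 1/f − 1/d_o = 1/(-374.0) − 1/(2300) = -0.003109, so d_i = -321.7 mm.
m = −d_i/d_o = −(-321.7)/(2300) = +0.140.
The image is virtual, upright and reduced, on the same side as the object.

m = +0.140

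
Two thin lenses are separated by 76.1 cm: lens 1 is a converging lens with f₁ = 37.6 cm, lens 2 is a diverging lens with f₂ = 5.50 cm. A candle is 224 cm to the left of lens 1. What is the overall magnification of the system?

Lens 1: 1/d_i1 = 1/(37.6) − 1/(224) = 0.02213, so d_i1 = 45.18 cm; m₁ = −d_i1/d_o1 = -0.2017.
d_o2 = 76.1 − (45.18) = 30.92 cm.
f₂ = −5.50 cm (diverging).
Lens 2: 1/d_i2 = 1/(-5.50) − 1/(30.92) = -0.2142, so d_i2 = -4.669 cm; m₂ = −d_i2/d_o2 = +0.1510.
m = m₁·m₂ = (-0.2017)(+0.1510) = -0.0305.

m = -0.0305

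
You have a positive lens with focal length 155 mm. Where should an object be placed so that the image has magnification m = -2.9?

m = −d_i/d_o ⇒ d_i = −m·d_o.
1/f = 1/d_o + 1/d_i = 1/d_o − 1/(m·d_o) = (1 − 1/m)/d_o, so d_o = f(1 − 1/m) = (155.0)(1 − 1/(-2.9)) = 208 mm.

208 mm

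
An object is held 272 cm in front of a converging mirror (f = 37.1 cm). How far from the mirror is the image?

Mirror equation: 1/d_i = 1/f − 1/d_o = 1/(37.10) − 1/(272) = 0.02695 − 0.003676 = 0.02328, so d_i = 43.0 cm.
The image is real, inverted and reduced, in front of the mirror.

43.0 cm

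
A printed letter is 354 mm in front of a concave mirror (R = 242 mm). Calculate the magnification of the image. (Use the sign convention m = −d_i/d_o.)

m = -0.519

f = R/2 = 242/2 = 121.0 mm.
1/d_i = 1/f − 1/d_o = 1/(121.0) − 1/(354) = 0.005440, so d_i = 183.8 mm.
m = −d_i/d_o = −(183.8)/(354) = -0.519.
The image is real, inverted and reduced, in front of the mirror.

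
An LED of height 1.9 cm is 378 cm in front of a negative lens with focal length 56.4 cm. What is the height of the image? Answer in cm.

For a negative lens, f = -56.4 cm.
1/d_i = 1/f − 1/d_o = 1/(-56.40) − 1/(378) = -0.02038, so d_i = -49.08 cm.
m = −d_i/d_o = +0.1298.
|h_i| = |m|·h_o = 0.1298 × 1.9 = 0.247 cm. The image is virtual, upright and reduced, on the same side as the object.

0.247 cm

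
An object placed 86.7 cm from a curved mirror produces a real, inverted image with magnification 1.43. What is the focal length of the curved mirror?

m = −d_i/d_o ⇒ d_i = −m·d_o = −(-1.43)·(86.7) = 124.0 cm.
1/f = 1/d_o + 1/d_i = 1/(86.7) + 1/(124.0) = 0.01960, so f = 51.0 cm.
Since f is positive, the curved mirror is concave.

f = 51.0 cm (concave)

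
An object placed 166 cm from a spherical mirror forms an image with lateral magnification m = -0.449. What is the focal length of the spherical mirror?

f = 51.4 cm (concave)

m = −d_i/d_o ⇒ d_i = −m·d_o = −(-0.449)·(166) = 74.53 cm.
1/f = 1/d_o + 1/d_i = 1/(166) + 1/(74.53) = 0.01944, so f = 51.4 cm.
Since f is positive, the spherical mirror is concave.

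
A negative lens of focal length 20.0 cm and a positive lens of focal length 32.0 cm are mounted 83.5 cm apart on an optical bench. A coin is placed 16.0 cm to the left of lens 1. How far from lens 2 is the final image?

49.0 cm

Lens 1 is diverging, so f₁ = −20.0 cm.
Lens 1: 1/d_i1 = 1/f₁ − 1/d_o1 = 1/(-20.0) − 1/(16.0) = -0.1125, so d_i1 = -8.889 cm.
The intermediate image is 8.889 cm to the left of lens 1 (virtual), which is 83.5 − (-8.889) = 92.39 cm to the left of lens 2, so d_o2 = +92.39 cm.
Lens 2: 1/d_i2 = 1/f₂ − 1/d_o2 = 1/(32.0) − 1/(92.39) = 0.02043, so d_i2 = 49.0 cm.
The final image is real, 49.0 cm to the right of lens 2 (overall magnification ≈ -0.29).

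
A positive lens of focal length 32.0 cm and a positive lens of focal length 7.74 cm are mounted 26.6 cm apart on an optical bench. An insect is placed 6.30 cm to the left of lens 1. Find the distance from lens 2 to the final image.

9.98 cm

Lens 1: 1/d_i1 = 1/f₁ − 1/d_o1 = 1/(32.0) − 1/(6.30) = -0.1275, so d_i1 = -7.844 cm.
The intermediate image is 7.844 cm to the left of lens 1 (virtual), which is 26.6 − (-7.844) = 34.44 cm to the left of lens 2, so d_o2 = +34.44 cm.
Lens 2: 1/d_i2 = 1/f₂ − 1/d_o2 = 1/(7.74) − 1/(34.44) = 0.1002, so d_i2 = 9.98 cm.
The final image is real, 9.98 cm to the right of lens 2 (overall magnification ≈ -0.36).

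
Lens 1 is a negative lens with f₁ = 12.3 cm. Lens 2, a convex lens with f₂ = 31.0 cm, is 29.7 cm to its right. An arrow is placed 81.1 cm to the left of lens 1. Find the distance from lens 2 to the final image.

133 cm

Lens 1 is diverging, so f₁ = −12.3 cm.
Lens 1: 1/d_i1 = 1/f₁ − 1/d_o1 = 1/(-12.3) − 1/(81.1) = -0.09363, so d_i1 = -10.68 cm.
The intermediate image is 10.68 cm to the left of lens 1 (virtual), which is 29.7 − (-10.68) = 40.38 cm to the left of lens 2, so d_o2 = +40.38 cm.
Lens 2: 1/d_i2 = 1/f₂ − 1/d_o2 = 1/(31.0) − 1/(40.38) = 0.007493, so d_i2 = 133 cm.
The final image is real, 133 cm to the right of lens 2 (overall magnification ≈ -0.44).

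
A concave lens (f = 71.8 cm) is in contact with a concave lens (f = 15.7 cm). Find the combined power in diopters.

P₁ = 1/f₁ = 1/(-0.718 m) = -1.393 D; P₂ = 1/f₂ = 1/(-0.157 m) = -6.369 D.
For thin lenses in contact, P = P₁ + P₂ = (-1.393) + (-6.369) = -7.76 D.

P = -7.76 D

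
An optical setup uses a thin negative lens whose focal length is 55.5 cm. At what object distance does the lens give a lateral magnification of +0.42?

76.6 cm

For a negative lens, f = -55.5 cm.
m = −d_i/d_o ⇒ d_i = −m·d_o.
1/f = 1/d_o + 1/d_i = 1/d_o − 1/(m·d_o) = (1 − 1/m)/d_o, so d_o = f(1 − 1/m) = (-55.50)(1 − 1/(+0.42)) = 76.6 cm.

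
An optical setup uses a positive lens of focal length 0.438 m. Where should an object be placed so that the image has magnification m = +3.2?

m = −d_i/d_o ⇒ d_i = −m·d_o.
1/f = 1/d_o + 1/d_i = 1/d_o − 1/(m·d_o) = (1 − 1/m)/d_o, so d_o = f(1 − 1/m) = (0.4380)(1 − 1/(+3.2)) = 0.301 m.

0.301 m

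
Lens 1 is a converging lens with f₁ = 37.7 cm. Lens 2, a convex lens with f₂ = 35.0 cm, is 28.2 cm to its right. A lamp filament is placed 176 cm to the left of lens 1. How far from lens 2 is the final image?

12.6 cm

Lens 1: 1/d_i1 = 1/f₁ − 1/d_o1 = 1/(37.7) − 1/(176) = 0.02084, so d_i1 = 47.98 cm.
The intermediate image is 47.98 cm to the right of lens 1, which lies 19.78 cm to the right of lens 2 — a virtual object — so d_o2 = −19.78 cm.
Lens 2: 1/d_i2 = 1/f₂ − 1/d_o2 = 1/(35.0) − 1/(-19.78) = 0.07913, so d_i2 = 12.6 cm.
The final image is real, 12.6 cm to the right of lens 2 (overall magnification ≈ -0.17).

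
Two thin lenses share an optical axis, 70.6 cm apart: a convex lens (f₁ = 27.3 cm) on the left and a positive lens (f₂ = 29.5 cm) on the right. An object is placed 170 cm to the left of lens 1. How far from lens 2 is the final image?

131 cm

Lens 1: 1/d_i1 = 1/f₁ − 1/d_o1 = 1/(27.3) − 1/(170) = 0.03075, so d_i1 = 32.52 cm.
The intermediate image is 32.52 cm to the right of lens 1, which is 70.6 − (32.52) = 38.08 cm to the left of lens 2, so d_o2 = +38.08 cm.
Lens 2: 1/d_i2 = 1/f₂ − 1/d_o2 = 1/(29.5) − 1/(38.08) = 0.007638, so d_i2 = 131 cm.
The final image is real, 131 cm to the right of lens 2 (overall magnification ≈ 0.66).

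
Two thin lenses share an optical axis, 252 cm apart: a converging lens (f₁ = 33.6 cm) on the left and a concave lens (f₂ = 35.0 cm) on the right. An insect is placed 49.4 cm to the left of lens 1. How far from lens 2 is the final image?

28.3 cm

Lens 1: 1/d_i1 = 1/f₁ − 1/d_o1 = 1/(33.6) − 1/(49.4) = 0.009519, so d_i1 = 105.1 cm.
The intermediate image is 105.1 cm to the right of lens 1, which is 252 − (105.1) = 146.9 cm to the left of lens 2, so d_o2 = +146.9 cm.
Lens 2 is diverging, so f₂ = −35.0 cm.
Lens 2: 1/d_i2 = 1/f₂ − 1/d_o2 = 1/(-35.0) − 1/(146.9) = -0.03538, so d_i2 = -28.3 cm.
The final image is virtual, 28.3 cm to the left of lens 2 (overall magnification ≈ -0.41).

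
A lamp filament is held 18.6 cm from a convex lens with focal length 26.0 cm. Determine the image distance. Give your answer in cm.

65.4 cm

Thin-lens equation: 1/v = 1/f − 1/u = 1/(26.00) − 1/(18.6) = 0.03846 − 0.05376 = -0.01530, so v = -65.4 cm.
The image is virtual, upright and enlarged, on the same side as the object.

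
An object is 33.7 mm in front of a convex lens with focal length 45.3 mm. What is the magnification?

m = +3.91

1/d_i = 1/f − 1/d_o = 1/(45.30) − 1/(33.7) = -0.007599, so d_i = -131.6 mm.
m = −d_i/d_o = −(-131.6)/(33.7) = +3.91.
The image is virtual, upright and enlarged, on the same side as the object.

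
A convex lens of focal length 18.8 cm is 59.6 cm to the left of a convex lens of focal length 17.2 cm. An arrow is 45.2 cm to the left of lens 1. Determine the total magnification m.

Lens 1: 1/d_i1 = 1/(18.8) − 1/(45.2) = 0.03107, so d_i1 = 32.19 cm; m₁ = −d_i1/d_o1 = -0.7122.
d_o2 = 59.6 − (32.19) = 27.41 cm.
Lens 2: 1/d_i2 = 1/(17.2) − 1/(27.41) = 0.02166, so d_i2 = 46.18 cm; m₂ = −d_i2/d_o2 = -1.685.
m = m₁·m₂ = (-0.7122)(-1.685) = +1.20.

m = +1.20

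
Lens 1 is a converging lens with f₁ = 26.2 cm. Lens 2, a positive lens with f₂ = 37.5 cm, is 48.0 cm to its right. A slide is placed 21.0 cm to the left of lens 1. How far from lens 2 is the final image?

49.6 cm

Lens 1: 1/d_i1 = 1/f₁ − 1/d_o1 = 1/(26.2) − 1/(21.0) = -0.009451, so d_i1 = -105.8 cm.
The intermediate image is 105.8 cm to the left of lens 1 (virtual), which is 48.0 − (-105.8) = 153.8 cm to the left of lens 2, so d_o2 = +153.8 cm.
Lens 2: 1/d_i2 = 1/f₂ − 1/d_o2 = 1/(37.5) − 1/(153.8) = 0.02016, so d_i2 = 49.6 cm.
The final image is real, 49.6 cm to the right of lens 2 (overall magnification ≈ -1.6).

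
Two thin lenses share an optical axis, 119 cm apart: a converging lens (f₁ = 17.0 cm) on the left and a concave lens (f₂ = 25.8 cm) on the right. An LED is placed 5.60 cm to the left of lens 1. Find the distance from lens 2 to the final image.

Lens 1: 1/d_i1 = 1/f₁ − 1/d_o1 = 1/(17.0) − 1/(5.60) = -0.1197, so d_i1 = -8.351 cm.
The intermediate image is 8.351 cm to the left of lens 1 (virtual), which is 119 − (-8.351) = 127.4 cm to the left of lens 2, so d_o2 = +127.4 cm.
Lens 2 is diverging, so f₂ = −25.8 cm.
Lens 2: 1/d_i2 = 1/f₂ − 1/d_o2 = 1/(-25.8) − 1/(127.4) = -0.04661, so d_i2 = -21.5 cm.
The final image is virtual, 21.5 cm to the left of lens 2 (overall magnification ≈ 0.25).

21.5 cm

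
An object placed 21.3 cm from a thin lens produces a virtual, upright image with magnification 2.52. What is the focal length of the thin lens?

m = −d_i/d_o ⇒ d_i = −m·d_o = −(+2.52)·(21.3) = -53.68 cm.
1/f = 1/d_o + 1/d_i = 1/(21.3) + 1/(-53.68) = 0.02832, so f = 35.3 cm.
Since f is positive, the thin lens is converging.

f = 35.3 cm (converging)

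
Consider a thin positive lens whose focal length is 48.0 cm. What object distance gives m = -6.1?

55.9 cm

m = −d_i/d_o ⇒ d_i = −m·d_o.
1/f = 1/d_o + 1/d_i = 1/d_o − 1/(m·d_o) = (1 − 1/m)/d_o, so d_o = f(1 − 1/m) = (48.00)(1 − 1/(-6.1)) = 55.9 cm.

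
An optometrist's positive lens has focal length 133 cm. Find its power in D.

f = 133 cm = 1.33 m.
P = 1/f = 1/(1.33 m) = +0.752 D.

P = +0.752 D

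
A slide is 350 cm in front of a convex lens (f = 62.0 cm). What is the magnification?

m = -0.215

1/d_i = 1/f − 1/d_o = 1/(62.00) − 1/(350) = 0.01327, so d_i = 75.35 cm.
m = −d_i/d_o = −(75.35)/(350) = -0.215.
The image is real, inverted and reduced, on the far side of the lens.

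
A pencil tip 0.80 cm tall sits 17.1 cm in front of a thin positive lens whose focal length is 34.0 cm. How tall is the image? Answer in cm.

1.61 cm

1/d_i = 1/f − 1/d_o = 1/(34.00) − 1/(17.1) = -0.02907, so d_i = -34.40 cm.
m = −d_i/d_o = +2.012.
|h_i| = |m|·h_o = 2.012 × 0.80 = 1.61 cm. The image is virtual, upright and enlarged, on the same side as the object.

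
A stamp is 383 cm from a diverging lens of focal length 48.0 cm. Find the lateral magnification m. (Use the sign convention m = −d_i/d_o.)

For a diverging lens, f = -48.0 cm.
1/d_i = 1/f − 1/d_o = 1/(-48.00) − 1/(383) = -0.02344, so d_i = -42.65 cm.
m = −d_i/d_o = −(-42.65)/(383) = +0.111.
The image is virtual, upright and reduced, on the same side as the object.

m = +0.111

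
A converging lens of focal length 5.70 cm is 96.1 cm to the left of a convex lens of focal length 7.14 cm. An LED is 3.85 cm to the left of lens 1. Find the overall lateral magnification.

m = -0.218

Lens 1: 1/d_i1 = 1/(5.70) − 1/(3.85) = -0.08430, so d_i1 = -11.86 cm; m₁ = −d_i1/d_o1 = +3.081.
d_o2 = 96.1 − (-11.86) = 108.0 cm.
Lens 2: 1/d_i2 = 1/(7.14) − 1/(108.0) = 0.1308, so d_i2 = 7.645 cm; m₂ = −d_i2/d_o2 = -0.07079.
m = m₁·m₂ = (+3.081)(-0.07079) = -0.218.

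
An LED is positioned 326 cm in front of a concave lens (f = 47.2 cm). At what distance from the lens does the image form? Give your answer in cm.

For a concave lens, f = -47.2 cm.
Thin-lens equation: 1/d_i = 1/f − 1/d_o = 1/(-47.20) − 1/(326) = -0.02119 − 0.003067 = -0.02425, so d_i = -41.2 cm.
The image is virtual, upright and reduced, on the same side as the object.

41.2 cm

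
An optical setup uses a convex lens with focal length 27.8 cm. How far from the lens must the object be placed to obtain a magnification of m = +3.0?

m = −d_i/d_o ⇒ d_i = −m·d_o.
1/f = 1/d_o + 1/d_i = 1/d_o − 1/(m·d_o) = (1 − 1/m)/d_o, so d_o = f(1 − 1/m) = (27.80)(1 − 1/(+3.0)) = 18.5 cm.

18.5 cm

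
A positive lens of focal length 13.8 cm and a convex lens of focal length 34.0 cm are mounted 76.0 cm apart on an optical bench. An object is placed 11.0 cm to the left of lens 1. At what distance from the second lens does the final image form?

Lens 1: 1/d_i1 = 1/f₁ − 1/d_o1 = 1/(13.8) − 1/(11.0) = -0.01845, so d_i1 = -54.21 cm.
The intermediate image is 54.21 cm to the left of lens 1 (virtual), which is 76.0 − (-54.21) = 130.2 cm to the left of lens 2, so d_o2 = +130.2 cm.
Lens 2: 1/d_i2 = 1/f₂ − 1/d_o2 = 1/(34.0) − 1/(130.2) = 0.02173, so d_i2 = 46.0 cm.
The final image is real, 46.0 cm to the right of lens 2 (overall magnification ≈ -1.7).

46.0 cm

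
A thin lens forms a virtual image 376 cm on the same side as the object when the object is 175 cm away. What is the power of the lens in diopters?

P = +0.305 D

Virtual image ⇒ d_i = −376 cm.
1/f = 1/d_o + 1/d_i = 1/(175) + 1/(-376) = 0.003055 cm⁻¹.
f = 327.4 cm = 3.274 m, so P = 1/f = +0.305 D.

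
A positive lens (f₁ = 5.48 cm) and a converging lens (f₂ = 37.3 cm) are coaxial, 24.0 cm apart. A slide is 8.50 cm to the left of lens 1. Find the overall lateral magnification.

m = -2.36

Lens 1: 1/d_i1 = 1/(5.48) − 1/(8.50) = 0.06483, so d_i1 = 15.42 cm; m₁ = −d_i1/d_o1 = -1.814.
d_o2 = 24.0 − (15.42) = 8.580 cm.
Lens 2: 1/d_i2 = 1/(37.3) − 1/(8.580) = -0.08974, so d_i2 = -11.14 cm; m₂ = −d_i2/d_o2 = +1.299.
m = m₁·m₂ = (-1.814)(+1.299) = -2.36.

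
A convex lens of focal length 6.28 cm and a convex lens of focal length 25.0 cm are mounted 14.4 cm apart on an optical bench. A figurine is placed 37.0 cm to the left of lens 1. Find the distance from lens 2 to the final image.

Lens 1: 1/d_i1 = 1/f₁ − 1/d_o1 = 1/(6.28) − 1/(37.0) = 0.1322, so d_i1 = 7.564 cm.
The intermediate image is 7.564 cm to the right of lens 1, which is 14.4 − (7.564) = 6.836 cm to the left of lens 2, so d_o2 = +6.836 cm.
Lens 2: 1/d_i2 = 1/f₂ − 1/d_o2 = 1/(25.0) − 1/(6.836) = -0.1063, so d_i2 = -9.41 cm.
The final image is virtual, 9.41 cm to the left of lens 2 (overall magnification ≈ -0.28).

9.41 cm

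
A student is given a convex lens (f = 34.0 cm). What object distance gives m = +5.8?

28.1 cm

m = −d_i/d_o ⇒ d_i = −m·d_o.
1/f = 1/d_o + 1/d_i = 1/d_o − 1/(m·d_o) = (1 − 1/m)/d_o, so d_o = f(1 − 1/m) = (34.00)(1 − 1/(+5.8)) = 28.1 cm.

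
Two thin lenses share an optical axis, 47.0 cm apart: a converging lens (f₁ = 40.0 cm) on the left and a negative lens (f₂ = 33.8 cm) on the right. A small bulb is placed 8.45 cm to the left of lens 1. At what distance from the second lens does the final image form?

21.3 cm

Lens 1: 1/d_i1 = 1/f₁ − 1/d_o1 = 1/(40.0) − 1/(8.45) = -0.09334, so d_i1 = -10.71 cm.
The intermediate image is 10.71 cm to the left of lens 1 (virtual), which is 47.0 − (-10.71) = 57.71 cm to the left of lens 2, so d_o2 = +57.71 cm.
Lens 2 is diverging, so f₂ = −33.8 cm.
Lens 2: 1/d_i2 = 1/f₂ − 1/d_o2 = 1/(-33.8) − 1/(57.71) = -0.04691, so d_i2 = -21.3 cm.
The final image is virtual, 21.3 cm to the left of lens 2 (overall magnification ≈ 0.47).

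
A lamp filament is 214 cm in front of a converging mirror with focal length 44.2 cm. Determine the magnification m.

m = -0.260

1/d_i = 1/f − 1/d_o = 1/(44.20) − 1/(214) = 0.01795, so d_i = 55.71 cm.
m = −d_i/d_o = −(55.71)/(214) = -0.260.
The image is real, inverted and reduced, in front of the mirror.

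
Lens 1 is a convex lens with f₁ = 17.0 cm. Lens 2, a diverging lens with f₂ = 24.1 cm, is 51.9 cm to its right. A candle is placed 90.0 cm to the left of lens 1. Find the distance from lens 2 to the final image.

13.5 cm

Lens 1: 1/d_i1 = 1/f₁ − 1/d_o1 = 1/(17.0) − 1/(90.0) = 0.04771, so d_i1 = 20.96 cm.
The intermediate image is 20.96 cm to the right of lens 1, which is 51.9 − (20.96) = 30.94 cm to the left of lens 2, so d_o2 = +30.94 cm.
Lens 2 is diverging, so f₂ = −24.1 cm.
Lens 2: 1/d_i2 = 1/f₂ − 1/d_o2 = 1/(-24.1) − 1/(30.94) = -0.07381, so d_i2 = -13.5 cm.
The final image is virtual, 13.5 cm to the left of lens 2 (overall magnification ≈ -0.10).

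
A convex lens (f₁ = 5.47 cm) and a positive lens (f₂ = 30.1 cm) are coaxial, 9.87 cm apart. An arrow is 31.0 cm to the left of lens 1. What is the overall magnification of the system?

Lens 1: 1/d_i1 = 1/(5.47) − 1/(31.0) = 0.1506, so d_i1 = 6.642 cm; m₁ = −d_i1/d_o1 = -0.2143.
d_o2 = 9.87 − (6.642) = 3.228 cm.
Lens 2: 1/d_i2 = 1/(30.1) − 1/(3.228) = -0.2766, so d_i2 = -3.616 cm; m₂ = −d_i2/d_o2 = +1.120.
m = m₁·m₂ = (-0.2143)(+1.120) = -0.240.

m = -0.240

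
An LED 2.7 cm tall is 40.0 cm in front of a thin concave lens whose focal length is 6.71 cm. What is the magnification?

m = +0.144

For a concave lens, f = -6.71 cm.
1/d_i = 1/f − 1/d_o = 1/(-6.710) − 1/(40.0) = -0.1740, so d_i = -5.746 cm.
m = −d_i/d_o = −(-5.746)/(40.0) = +0.144.
The image is virtual, upright and reduced, on the same side as the object.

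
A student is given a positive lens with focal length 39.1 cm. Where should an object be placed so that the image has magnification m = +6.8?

33.4 cm

m = −d_i/d_o ⇒ d_i = −m·d_o.
1/f = 1/d_o + 1/d_i = 1/d_o − 1/(m·d_o) = (1 − 1/m)/d_o, so d_o = f(1 − 1/m) = (39.10)(1 − 1/(+6.8)) = 33.4 cm.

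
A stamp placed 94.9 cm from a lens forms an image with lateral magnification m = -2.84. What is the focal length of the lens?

f = 70.2 cm (converging)

m = −d_i/d_o ⇒ d_i = −m·d_o = −(-2.84)·(94.9) = 269.5 cm.
1/f = 1/d_o + 1/d_i = 1/(94.9) + 1/(269.5) = 0.01425, so f = 70.2 cm.
Since f is positive, the lens is converging.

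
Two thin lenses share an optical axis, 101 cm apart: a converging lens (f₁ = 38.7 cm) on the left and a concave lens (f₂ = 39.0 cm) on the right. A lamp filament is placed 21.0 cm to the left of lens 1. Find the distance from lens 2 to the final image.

30.8 cm

Lens 1: 1/d_i1 = 1/f₁ − 1/d_o1 = 1/(38.7) − 1/(21.0) = -0.02178, so d_i1 = -45.92 cm.
The intermediate image is 45.92 cm to the left of lens 1 (virtual), which is 101 − (-45.92) = 146.9 cm to the left of lens 2, so d_o2 = +146.9 cm.
Lens 2 is diverging, so f₂ = −39.0 cm.
Lens 2: 1/d_i2 = 1/f₂ − 1/d_o2 = 1/(-39.0) − 1/(146.9) = -0.03245, so d_i2 = -30.8 cm.
The final image is virtual, 30.8 cm to the left of lens 2 (overall magnification ≈ 0.46).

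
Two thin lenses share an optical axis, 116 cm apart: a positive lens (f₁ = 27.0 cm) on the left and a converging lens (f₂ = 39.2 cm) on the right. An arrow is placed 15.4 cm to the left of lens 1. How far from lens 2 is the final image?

Lens 1: 1/d_i1 = 1/f₁ − 1/d_o1 = 1/(27.0) − 1/(15.4) = -0.02790, so d_i1 = -35.84 cm.
The intermediate image is 35.84 cm to the left of lens 1 (virtual), which is 116 − (-35.84) = 151.8 cm to the left of lens 2, so d_o2 = +151.8 cm.
Lens 2: 1/d_i2 = 1/f₂ − 1/d_o2 = 1/(39.2) − 1/(151.8) = 0.01892, so d_i2 = 52.8 cm.
The final image is real, 52.8 cm to the right of lens 2 (overall magnification ≈ -0.81).

52.8 cm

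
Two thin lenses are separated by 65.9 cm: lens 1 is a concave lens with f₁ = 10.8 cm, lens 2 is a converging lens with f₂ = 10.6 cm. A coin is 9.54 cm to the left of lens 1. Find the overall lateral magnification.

f₁ = −10.8 cm (diverging).
Lens 1: 1/d_i1 = 1/(-10.8) − 1/(9.54) = -0.1974, so d_i1 = -5.065 cm; m₁ = −d_i1/d_o1 = +0.5309.
d_o2 = 65.9 − (-5.065) = 70.97 cm.
Lens 2: 1/d_i2 = 1/(10.6) − 1/(70.97) = 0.08025, so d_i2 = 12.46 cm; m₂ = −d_i2/d_o2 = -0.1756.
m = m₁·m₂ = (+0.5309)(-0.1756) = -0.0932.

m = -0.0932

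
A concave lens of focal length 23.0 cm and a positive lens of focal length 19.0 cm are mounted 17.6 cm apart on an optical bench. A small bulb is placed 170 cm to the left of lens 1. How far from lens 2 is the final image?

Lens 1 is diverging, so f₁ = −23.0 cm.
Lens 1: 1/d_i1 = 1/f₁ − 1/d_o1 = 1/(-23.0) − 1/(170) = -0.04936, so d_i1 = -20.26 cm.
The intermediate image is 20.26 cm to the left of lens 1 (virtual), which is 17.6 − (-20.26) = 37.86 cm to the left of lens 2, so d_o2 = +37.86 cm.
Lens 2: 1/d_i2 = 1/f₂ − 1/d_o2 = 1/(19.0) − 1/(37.86) = 0.02622, so d_i2 = 38.1 cm.
The final image is real, 38.1 cm to the right of lens 2 (overall magnification ≈ -0.12).

38.1 cm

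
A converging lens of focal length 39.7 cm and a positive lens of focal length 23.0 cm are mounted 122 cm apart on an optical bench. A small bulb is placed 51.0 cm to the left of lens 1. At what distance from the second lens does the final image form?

Lens 1: 1/d_i1 = 1/f₁ − 1/d_o1 = 1/(39.7) − 1/(51.0) = 0.005581, so d_i1 = 179.2 cm.
The intermediate image is 179.2 cm to the right of lens 1, which lies 57.20 cm to the right of lens 2 — a virtual object — so d_o2 = −57.20 cm.
Lens 2: 1/d_i2 = 1/f₂ − 1/d_o2 = 1/(23.0) − 1/(-57.20) = 0.06096, so d_i2 = 16.4 cm.
The final image is real, 16.4 cm to the right of lens 2 (overall magnification ≈ -1.0).

16.4 cm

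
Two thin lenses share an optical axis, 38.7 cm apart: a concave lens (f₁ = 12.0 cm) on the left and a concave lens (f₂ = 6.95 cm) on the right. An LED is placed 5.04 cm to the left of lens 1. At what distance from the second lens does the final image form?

Lens 1 is diverging, so f₁ = −12.0 cm.
Lens 1: 1/d_i1 = 1/f₁ − 1/d_o1 = 1/(-12.0) − 1/(5.04) = -0.2817, so d_i1 = -3.549 cm.
The intermediate image is 3.549 cm to the left of lens 1 (virtual), which is 38.7 − (-3.549) = 42.25 cm to the left of lens 2, so d_o2 = +42.25 cm.
Lens 2 is diverging, so f₂ = −6.95 cm.
Lens 2: 1/d_i2 = 1/f₂ − 1/d_o2 = 1/(-6.95) − 1/(42.25) = -0.1676, so d_i2 = -5.97 cm.
The final image is virtual, 5.97 cm to the left of lens 2 (overall magnification ≈ 0.099).

5.97 cm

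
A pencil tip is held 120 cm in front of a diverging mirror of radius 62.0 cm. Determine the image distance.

24.6 cm

f = R/2 = 62.0/2 = 31.00 cm; for a diverging mirror, f = -31.00 cm.
Mirror equation: 1/v = 1/f − 1/u = 1/(-31.00) − 1/(120) = -0.03226 − 0.008333 = -0.04059, so v = -24.6 cm.
The image is virtual, upright and reduced, behind the mirror.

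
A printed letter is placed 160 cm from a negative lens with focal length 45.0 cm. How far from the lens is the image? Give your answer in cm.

For a negative lens, f = -45.0 cm.
Thin-lens equation: 1/d_i = 1/f − 1/d_o = 1/(-45.00) − 1/(160) = -0.02222 − 0.006250 = -0.02847, so d_i = -35.1 cm.
The image is virtual, upright and reduced, on the same side as the object.

35.1 cm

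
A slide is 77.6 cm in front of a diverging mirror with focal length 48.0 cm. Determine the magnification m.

For a diverging mirror, f = -48.0 cm.
1/d_i = 1/f − 1/d_o = 1/(-48.00) − 1/(77.6) = -0.03372, so d_i = -29.66 cm.
m = −d_i/d_o = −(-29.66)/(77.6) = +0.382.
The image is virtual, upright and reduced, behind the mirror.

m = +0.382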